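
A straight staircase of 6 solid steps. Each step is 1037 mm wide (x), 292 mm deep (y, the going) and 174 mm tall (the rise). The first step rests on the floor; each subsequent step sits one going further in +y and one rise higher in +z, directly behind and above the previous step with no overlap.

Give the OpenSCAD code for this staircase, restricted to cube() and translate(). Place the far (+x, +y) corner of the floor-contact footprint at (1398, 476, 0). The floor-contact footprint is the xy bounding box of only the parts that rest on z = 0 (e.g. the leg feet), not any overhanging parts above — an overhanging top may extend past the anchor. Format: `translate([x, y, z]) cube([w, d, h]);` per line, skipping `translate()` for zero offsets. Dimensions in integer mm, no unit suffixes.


translate([361, 184, 0]) cube([1037, 292, 174]);
translate([361, 476, 174]) cube([1037, 292, 174]);
translate([361, 768, 348]) cube([1037, 292, 174]);
translate([361, 1060, 522]) cube([1037, 292, 174]);
translate([361, 1352, 696]) cube([1037, 292, 174]);
translate([361, 1644, 870]) cube([1037, 292, 174]);


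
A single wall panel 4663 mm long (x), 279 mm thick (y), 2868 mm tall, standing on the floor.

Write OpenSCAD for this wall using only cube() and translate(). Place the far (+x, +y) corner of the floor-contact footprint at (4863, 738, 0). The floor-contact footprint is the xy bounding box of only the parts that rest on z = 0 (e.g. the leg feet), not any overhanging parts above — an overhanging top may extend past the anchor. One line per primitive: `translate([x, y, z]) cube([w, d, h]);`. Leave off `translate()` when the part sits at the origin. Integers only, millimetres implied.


translate([200, 459, 0]) cube([4663, 279, 2868]);


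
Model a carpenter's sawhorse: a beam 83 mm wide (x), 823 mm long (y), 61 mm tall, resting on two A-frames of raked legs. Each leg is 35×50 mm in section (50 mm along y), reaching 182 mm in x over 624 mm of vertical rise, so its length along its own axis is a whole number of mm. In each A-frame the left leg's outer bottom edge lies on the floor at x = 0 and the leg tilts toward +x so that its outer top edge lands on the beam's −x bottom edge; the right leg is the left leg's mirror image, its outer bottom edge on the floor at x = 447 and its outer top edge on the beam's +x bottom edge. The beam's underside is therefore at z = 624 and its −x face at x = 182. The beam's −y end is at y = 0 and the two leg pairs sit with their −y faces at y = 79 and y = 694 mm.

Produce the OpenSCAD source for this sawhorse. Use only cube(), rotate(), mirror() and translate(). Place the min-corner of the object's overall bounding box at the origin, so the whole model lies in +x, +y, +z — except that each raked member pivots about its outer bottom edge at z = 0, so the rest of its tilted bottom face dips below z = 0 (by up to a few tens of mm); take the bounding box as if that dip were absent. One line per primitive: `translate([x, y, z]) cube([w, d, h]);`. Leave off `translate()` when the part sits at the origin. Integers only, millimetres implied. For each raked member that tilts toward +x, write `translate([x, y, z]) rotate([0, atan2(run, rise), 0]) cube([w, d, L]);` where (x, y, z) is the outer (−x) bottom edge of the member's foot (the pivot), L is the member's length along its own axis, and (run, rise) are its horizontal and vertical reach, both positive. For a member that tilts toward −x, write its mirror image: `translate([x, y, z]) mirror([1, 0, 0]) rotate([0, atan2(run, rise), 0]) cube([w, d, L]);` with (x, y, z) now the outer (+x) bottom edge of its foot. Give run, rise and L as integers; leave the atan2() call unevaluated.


translate([182, 0, 624]) cube([83, 823, 61]);
translate([0, 79, 0]) rotate([0, atan2(182, 624), 0]) cube([35, 50, 650]);
translate([447, 79, 0]) mirror([1, 0, 0]) rotate([0, atan2(182, 624), 0]) cube([35, 50, 650]);
translate([0, 694, 0]) rotate([0, atan2(182, 624), 0]) cube([35, 50, 650]);
translate([447, 694, 0]) mirror([1, 0, 0]) rotate([0, atan2(182, 624), 0]) cube([35, 50, 650]);


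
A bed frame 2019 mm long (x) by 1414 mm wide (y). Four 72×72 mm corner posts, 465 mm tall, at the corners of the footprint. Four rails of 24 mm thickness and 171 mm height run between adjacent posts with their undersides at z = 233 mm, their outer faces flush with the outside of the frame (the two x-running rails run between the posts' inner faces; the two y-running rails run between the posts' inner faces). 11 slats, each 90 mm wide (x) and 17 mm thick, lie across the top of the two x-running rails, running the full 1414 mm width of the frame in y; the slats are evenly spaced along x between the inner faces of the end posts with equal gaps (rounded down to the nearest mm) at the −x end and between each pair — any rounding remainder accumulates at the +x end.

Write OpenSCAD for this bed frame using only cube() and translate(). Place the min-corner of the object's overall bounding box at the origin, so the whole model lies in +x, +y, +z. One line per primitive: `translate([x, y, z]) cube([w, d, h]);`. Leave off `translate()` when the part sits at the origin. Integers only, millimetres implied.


// slat z = rail_z + rail_h = 233 + 171 = 404
// slat gap = ⌊(1875 − 11·90) / 12⌋ = 73
cube([72, 72, 465]);
translate([0, 1342, 0]) cube([72, 72, 465]);
translate([1947, 0, 0]) cube([72, 72, 465]);
translate([1947, 1342, 0]) cube([72, 72, 465]);
translate([72, 0, 233]) cube([1875, 24, 171]);
translate([72, 1390, 233]) cube([1875, 24, 171]);
translate([0, 72, 233]) cube([24, 1270, 171]);
translate([1995, 72, 233]) cube([24, 1270, 171]);
translate([145, 0, 404]) cube([90, 1414, 17]);
translate([308, 0, 404]) cube([90, 1414, 17]);
translate([471, 0, 404]) cube([90, 1414, 17]);
translate([634, 0, 404]) cube([90, 1414, 17]);
translate([797, 0, 404]) cube([90, 1414, 17]);
translate([960, 0, 404]) cube([90, 1414, 17]);
translate([1123, 0, 404]) cube([90, 1414, 17]);
translate([1286, 0, 404]) cube([90, 1414, 17]);
translate([1449, 0, 404]) cube([90, 1414, 17]);
translate([1612, 0, 404]) cube([90, 1414, 17]);
translate([1775, 0, 404]) cube([90, 1414, 17]);


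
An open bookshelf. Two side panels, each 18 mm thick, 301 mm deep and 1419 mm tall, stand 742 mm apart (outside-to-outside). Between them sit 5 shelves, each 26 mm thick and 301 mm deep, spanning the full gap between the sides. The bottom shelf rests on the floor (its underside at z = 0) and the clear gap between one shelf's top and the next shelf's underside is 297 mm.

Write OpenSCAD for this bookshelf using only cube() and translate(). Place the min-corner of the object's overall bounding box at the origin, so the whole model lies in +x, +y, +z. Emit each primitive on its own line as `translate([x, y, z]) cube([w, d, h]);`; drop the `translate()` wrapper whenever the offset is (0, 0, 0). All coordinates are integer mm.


cube([18, 301, 1419]);
translate([724, 0, 0]) cube([18, 301, 1419]);
translate([18, 0, 0]) cube([706, 301, 26]);
translate([18, 0, 323]) cube([706, 301, 26]);
translate([18, 0, 646]) cube([706, 301, 26]);
translate([18, 0, 969]) cube([706, 301, 26]);
translate([18, 0, 1292]) cube([706, 301, 26]);


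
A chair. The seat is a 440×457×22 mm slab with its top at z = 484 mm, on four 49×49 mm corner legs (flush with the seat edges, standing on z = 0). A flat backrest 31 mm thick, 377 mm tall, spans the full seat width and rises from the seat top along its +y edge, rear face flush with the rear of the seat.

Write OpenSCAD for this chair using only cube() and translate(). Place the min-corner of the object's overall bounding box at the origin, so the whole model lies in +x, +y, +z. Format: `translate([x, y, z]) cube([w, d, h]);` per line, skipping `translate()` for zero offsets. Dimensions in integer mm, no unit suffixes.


translate([0, 0, 462]) cube([440, 457, 22]);
cube([49, 49, 462]);
translate([391, 0, 0]) cube([49, 49, 462]);
translate([0, 408, 0]) cube([49, 49, 462]);
translate([391, 408, 0]) cube([49, 49, 462]);
translate([0, 426, 484]) cube([440, 31, 377]);


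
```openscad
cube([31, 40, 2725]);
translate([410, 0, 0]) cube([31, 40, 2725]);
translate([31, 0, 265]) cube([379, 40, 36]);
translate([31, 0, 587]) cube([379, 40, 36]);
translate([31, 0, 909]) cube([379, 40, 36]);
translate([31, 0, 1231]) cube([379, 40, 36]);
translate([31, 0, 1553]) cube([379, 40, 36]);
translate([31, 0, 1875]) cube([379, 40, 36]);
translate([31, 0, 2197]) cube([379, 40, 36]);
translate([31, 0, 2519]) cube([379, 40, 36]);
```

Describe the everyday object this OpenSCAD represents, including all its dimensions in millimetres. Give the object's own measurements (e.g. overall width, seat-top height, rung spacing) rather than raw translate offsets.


A straight ladder. Two 31×40 mm vertical rails, 2725 mm tall, stand 441 mm apart (outside-to-outside) with their front faces coplanar on the −y side. 8 rungs, each 40 mm deep and 36 mm tall, span between the inner faces of the rails, front faces flush with the rails. The lowest rung's underside is at z = 265 mm and rungs are spaced 322 mm apart (underside to underside).


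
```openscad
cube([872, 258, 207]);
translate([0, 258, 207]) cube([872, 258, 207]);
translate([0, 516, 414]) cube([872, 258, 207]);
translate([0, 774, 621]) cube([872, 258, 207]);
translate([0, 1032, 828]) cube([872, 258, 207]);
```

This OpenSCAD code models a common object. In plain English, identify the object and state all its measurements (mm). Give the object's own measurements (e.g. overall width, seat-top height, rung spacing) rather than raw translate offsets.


A straight staircase of 5 solid steps. Each step is 872 mm wide (x), 258 mm deep (y, the going) and 207 mm tall (the rise). The first step rests on the floor; each subsequent step sits one going further in +y and one rise higher in +z, directly behind and above the previous step with no overlap.


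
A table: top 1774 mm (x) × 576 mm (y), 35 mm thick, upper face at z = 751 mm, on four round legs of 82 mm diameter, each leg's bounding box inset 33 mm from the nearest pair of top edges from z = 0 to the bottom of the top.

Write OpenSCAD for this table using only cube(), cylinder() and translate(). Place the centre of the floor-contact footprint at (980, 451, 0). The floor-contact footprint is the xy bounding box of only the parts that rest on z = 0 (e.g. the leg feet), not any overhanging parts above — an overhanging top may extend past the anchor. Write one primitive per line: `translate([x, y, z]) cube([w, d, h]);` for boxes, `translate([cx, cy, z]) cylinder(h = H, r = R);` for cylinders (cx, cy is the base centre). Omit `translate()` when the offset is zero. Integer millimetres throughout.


// leg_h = 751 - 35 = 716
translate([93, 163, 716]) cube([1774, 576, 35]);
translate([167, 237, 0]) cylinder(h = 716, r = 41);
translate([1793, 237, 0]) cylinder(h = 716, r = 41);
translate([167, 665, 0]) cylinder(h = 716, r = 41);
translate([1793, 665, 0]) cylinder(h = 716, r = 41);


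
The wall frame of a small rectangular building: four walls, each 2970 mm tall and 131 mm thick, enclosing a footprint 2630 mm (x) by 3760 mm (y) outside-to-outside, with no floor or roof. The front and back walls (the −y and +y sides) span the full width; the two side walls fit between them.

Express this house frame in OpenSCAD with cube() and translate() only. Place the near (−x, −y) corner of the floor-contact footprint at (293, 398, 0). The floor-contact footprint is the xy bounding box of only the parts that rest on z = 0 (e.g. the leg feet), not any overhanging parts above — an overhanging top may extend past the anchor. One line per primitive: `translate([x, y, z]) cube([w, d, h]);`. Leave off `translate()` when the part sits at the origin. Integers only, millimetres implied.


translate([293, 398, 0]) cube([2630, 131, 2970]);
translate([293, 4027, 0]) cube([2630, 131, 2970]);
translate([293, 529, 0]) cube([131, 3498, 2970]);
translate([2792, 529, 0]) cube([131, 3498, 2970]);


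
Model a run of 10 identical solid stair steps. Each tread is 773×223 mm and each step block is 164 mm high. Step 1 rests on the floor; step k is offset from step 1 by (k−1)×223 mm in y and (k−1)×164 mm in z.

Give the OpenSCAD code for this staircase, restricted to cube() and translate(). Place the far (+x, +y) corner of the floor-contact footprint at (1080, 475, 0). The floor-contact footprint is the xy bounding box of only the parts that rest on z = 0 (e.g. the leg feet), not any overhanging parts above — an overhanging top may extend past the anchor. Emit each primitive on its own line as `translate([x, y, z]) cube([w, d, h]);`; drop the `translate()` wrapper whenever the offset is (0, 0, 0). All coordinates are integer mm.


translate([307, 252, 0]) cube([773, 223, 164]);
translate([307, 475, 164]) cube([773, 223, 164]);
translate([307, 698, 328]) cube([773, 223, 164]);
translate([307, 921, 492]) cube([773, 223, 164]);
translate([307, 1144, 656]) cube([773, 223, 164]);
translate([307, 1367, 820]) cube([773, 223, 164]);
translate([307, 1590, 984]) cube([773, 223, 164]);
translate([307, 1813, 1148]) cube([773, 223, 164]);
translate([307, 2036, 1312]) cube([773, 223, 164]);
translate([307, 2259, 1476]) cube([773, 223, 164]);


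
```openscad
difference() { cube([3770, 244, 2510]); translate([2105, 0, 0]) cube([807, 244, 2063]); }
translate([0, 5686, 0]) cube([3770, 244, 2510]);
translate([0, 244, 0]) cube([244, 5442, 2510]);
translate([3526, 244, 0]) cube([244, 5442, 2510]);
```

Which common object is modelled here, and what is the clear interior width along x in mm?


A single room. The interior width is 3282 mm.

Four walls enclosing a rectangle with a door in the front wall — a room. Outside width 3770 minus two 244 mm walls gives 3282 mm.


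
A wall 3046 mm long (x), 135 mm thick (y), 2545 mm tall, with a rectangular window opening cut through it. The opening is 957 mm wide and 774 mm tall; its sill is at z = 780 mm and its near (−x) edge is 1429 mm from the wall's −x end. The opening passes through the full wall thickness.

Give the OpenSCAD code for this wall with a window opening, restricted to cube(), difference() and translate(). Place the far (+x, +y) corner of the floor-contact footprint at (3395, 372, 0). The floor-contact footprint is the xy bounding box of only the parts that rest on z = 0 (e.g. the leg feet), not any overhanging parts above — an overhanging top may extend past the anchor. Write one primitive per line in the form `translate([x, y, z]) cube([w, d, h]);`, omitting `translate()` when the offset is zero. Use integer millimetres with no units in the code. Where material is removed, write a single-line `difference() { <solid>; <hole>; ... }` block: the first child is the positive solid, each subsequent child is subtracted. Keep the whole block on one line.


difference() { translate([349, 237, 0]) cube([3046, 135, 2545]); translate([1778, 237, 780]) cube([957, 135, 774]); }


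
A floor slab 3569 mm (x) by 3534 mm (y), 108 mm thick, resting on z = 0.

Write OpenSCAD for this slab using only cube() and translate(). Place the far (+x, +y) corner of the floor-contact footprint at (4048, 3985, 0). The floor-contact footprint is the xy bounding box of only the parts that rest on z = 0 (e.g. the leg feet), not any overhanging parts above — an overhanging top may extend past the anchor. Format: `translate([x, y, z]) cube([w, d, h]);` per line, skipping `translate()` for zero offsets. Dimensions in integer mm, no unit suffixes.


translate([479, 451, 0]) cube([3569, 3534, 108]);


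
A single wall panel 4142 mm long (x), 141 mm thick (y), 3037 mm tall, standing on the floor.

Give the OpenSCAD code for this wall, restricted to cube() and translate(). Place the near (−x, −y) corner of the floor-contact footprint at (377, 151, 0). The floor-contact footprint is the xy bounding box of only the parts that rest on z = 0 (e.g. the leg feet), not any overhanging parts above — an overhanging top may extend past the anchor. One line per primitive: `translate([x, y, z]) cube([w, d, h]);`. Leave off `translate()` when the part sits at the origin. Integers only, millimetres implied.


translate([377, 151, 0]) cube([4142, 141, 3037]);


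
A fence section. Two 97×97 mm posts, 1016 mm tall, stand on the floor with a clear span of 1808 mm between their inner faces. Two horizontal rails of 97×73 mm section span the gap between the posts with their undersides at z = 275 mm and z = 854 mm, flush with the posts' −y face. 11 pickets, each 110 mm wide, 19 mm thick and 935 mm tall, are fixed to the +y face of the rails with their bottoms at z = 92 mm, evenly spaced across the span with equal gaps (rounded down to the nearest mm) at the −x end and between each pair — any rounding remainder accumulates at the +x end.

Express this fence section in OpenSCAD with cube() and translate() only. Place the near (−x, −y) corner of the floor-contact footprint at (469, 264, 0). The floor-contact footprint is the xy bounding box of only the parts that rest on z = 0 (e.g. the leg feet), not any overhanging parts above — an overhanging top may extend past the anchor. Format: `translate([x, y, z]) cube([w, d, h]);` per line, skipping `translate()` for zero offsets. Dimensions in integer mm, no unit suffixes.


translate([469, 264, 0]) cube([97, 97, 1016]);
translate([2374, 264, 0]) cube([97, 97, 1016]);
translate([566, 264, 275]) cube([1808, 97, 73]);
translate([566, 264, 854]) cube([1808, 97, 73]);
translate([615, 361, 92]) cube([110, 19, 935]);
translate([774, 361, 92]) cube([110, 19, 935]);
translate([933, 361, 92]) cube([110, 19, 935]);
translate([1092, 361, 92]) cube([110, 19, 935]);
translate([1251, 361, 92]) cube([110, 19, 935]);
translate([1410, 361, 92]) cube([110, 19, 935]);
translate([1569, 361, 92]) cube([110, 19, 935]);
translate([1728, 361, 92]) cube([110, 19, 935]);
translate([1887, 361, 92]) cube([110, 19, 935]);
translate([2046, 361, 92]) cube([110, 19, 935]);
translate([2205, 361, 92]) cube([110, 19, 935]);


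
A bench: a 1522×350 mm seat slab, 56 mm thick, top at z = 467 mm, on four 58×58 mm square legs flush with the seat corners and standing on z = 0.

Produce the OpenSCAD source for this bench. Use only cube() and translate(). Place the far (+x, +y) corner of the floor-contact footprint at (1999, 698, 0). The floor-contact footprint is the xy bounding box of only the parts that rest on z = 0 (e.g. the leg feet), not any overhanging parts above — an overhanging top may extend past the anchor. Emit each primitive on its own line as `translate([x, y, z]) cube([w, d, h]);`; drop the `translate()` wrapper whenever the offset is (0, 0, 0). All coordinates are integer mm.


// leg_h = 467 − 56 = 411
translate([477, 348, 411]) cube([1522, 350, 56]);
translate([477, 348, 0]) cube([58, 58, 411]);
translate([477, 640, 0]) cube([58, 58, 411]);
translate([1941, 348, 0]) cube([58, 58, 411]);
translate([1941, 640, 0]) cube([58, 58, 411]);


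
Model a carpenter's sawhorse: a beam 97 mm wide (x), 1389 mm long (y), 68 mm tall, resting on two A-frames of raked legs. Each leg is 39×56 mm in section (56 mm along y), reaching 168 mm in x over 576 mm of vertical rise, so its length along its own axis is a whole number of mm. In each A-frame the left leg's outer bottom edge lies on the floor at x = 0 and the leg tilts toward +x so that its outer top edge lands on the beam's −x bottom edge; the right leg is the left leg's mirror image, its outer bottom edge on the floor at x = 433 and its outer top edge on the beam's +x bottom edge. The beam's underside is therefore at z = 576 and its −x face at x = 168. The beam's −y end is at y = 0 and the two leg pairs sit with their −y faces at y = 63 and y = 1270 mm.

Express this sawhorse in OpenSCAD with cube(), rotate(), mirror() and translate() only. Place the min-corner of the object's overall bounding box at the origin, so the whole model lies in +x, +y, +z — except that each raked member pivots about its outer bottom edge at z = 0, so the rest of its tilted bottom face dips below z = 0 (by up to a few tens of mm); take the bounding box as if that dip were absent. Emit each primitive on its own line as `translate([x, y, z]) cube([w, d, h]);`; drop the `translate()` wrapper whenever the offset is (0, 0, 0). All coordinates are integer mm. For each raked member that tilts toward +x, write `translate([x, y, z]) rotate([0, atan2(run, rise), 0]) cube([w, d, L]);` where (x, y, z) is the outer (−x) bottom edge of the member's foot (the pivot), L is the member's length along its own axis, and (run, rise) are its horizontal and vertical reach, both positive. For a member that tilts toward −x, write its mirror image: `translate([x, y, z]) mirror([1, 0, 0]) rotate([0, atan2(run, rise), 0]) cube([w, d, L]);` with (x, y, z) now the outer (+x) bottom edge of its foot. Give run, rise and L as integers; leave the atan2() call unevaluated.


translate([168, 0, 576]) cube([97, 1389, 68]);
translate([0, 63, 0]) rotate([0, atan2(168, 576), 0]) cube([39, 56, 600]);
translate([433, 63, 0]) mirror([1, 0, 0]) rotate([0, atan2(168, 576), 0]) cube([39, 56, 600]);
translate([0, 1270, 0]) rotate([0, atan2(168, 576), 0]) cube([39, 56, 600]);
translate([433, 1270, 0]) mirror([1, 0, 0]) rotate([0, atan2(168, 576), 0]) cube([39, 56, 600]);


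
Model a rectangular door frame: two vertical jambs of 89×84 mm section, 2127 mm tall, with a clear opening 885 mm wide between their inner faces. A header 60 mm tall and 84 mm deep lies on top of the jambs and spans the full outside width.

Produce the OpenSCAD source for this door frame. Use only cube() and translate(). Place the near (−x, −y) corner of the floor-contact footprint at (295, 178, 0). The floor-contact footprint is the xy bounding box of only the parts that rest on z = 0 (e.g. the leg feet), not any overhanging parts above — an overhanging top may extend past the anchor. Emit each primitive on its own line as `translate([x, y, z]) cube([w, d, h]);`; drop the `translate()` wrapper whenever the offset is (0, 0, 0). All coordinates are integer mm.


translate([295, 178, 0]) cube([89, 84, 2127]);
translate([1269, 178, 0]) cube([89, 84, 2127]);
translate([295, 178, 2127]) cube([1063, 84, 60]);


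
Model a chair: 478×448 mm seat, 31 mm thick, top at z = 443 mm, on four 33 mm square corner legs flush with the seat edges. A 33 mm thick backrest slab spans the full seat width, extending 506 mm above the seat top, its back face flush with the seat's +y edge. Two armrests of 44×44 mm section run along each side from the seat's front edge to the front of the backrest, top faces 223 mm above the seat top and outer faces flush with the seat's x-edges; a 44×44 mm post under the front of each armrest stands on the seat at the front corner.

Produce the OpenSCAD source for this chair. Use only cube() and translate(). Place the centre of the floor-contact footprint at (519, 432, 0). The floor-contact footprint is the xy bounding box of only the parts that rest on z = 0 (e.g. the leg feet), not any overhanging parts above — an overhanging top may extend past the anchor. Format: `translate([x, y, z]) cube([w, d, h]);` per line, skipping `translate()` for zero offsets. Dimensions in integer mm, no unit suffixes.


translate([280, 208, 412]) cube([478, 448, 31]);
translate([280, 208, 0]) cube([33, 33, 412]);
translate([725, 208, 0]) cube([33, 33, 412]);
translate([280, 623, 0]) cube([33, 33, 412]);
translate([725, 623, 0]) cube([33, 33, 412]);
translate([280, 623, 443]) cube([478, 33, 506]);
translate([280, 208, 622]) cube([44, 415, 44]);
translate([714, 208, 622]) cube([44, 415, 44]);
translate([280, 208, 443]) cube([44, 44, 179]);
translate([714, 208, 443]) cube([44, 44, 179]);


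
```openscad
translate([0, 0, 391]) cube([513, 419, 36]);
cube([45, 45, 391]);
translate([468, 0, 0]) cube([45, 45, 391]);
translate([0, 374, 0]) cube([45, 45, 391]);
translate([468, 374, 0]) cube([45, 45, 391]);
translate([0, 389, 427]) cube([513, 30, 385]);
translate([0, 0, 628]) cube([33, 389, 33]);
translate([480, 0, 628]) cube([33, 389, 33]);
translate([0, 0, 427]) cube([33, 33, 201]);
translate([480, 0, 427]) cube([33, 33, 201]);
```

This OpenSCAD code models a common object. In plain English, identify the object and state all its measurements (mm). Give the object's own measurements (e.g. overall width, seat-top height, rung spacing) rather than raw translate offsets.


A chair. The seat is a 513×419×36 mm slab with its top at z = 427 mm, on four 45×45 mm corner legs (flush with the seat edges, standing on z = 0). A flat backrest 30 mm thick, 385 mm tall, spans the full seat width and rises from the seat top along its +y edge, rear face flush with the rear of the seat. Two armrests of 33×33 mm section run along each side from the seat's front edge to the front of the backrest, top faces 234 mm above the seat top and outer faces flush with the seat's x-edges; a 33×33 mm post under the front of each armrest stands on the seat at the front corner.


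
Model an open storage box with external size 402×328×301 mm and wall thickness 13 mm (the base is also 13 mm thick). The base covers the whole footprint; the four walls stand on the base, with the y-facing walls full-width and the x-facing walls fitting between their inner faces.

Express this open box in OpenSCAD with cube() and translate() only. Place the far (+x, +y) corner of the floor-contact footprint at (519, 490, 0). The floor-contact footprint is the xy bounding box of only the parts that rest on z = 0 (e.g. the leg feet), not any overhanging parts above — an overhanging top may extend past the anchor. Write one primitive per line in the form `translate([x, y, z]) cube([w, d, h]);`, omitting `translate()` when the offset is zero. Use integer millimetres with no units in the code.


translate([117, 162, 0]) cube([402, 328, 13]);
translate([117, 162, 13]) cube([402, 13, 288]);
translate([117, 477, 13]) cube([402, 13, 288]);
translate([117, 175, 13]) cube([13, 302, 288]);
translate([506, 175, 13]) cube([13, 302, 288]);


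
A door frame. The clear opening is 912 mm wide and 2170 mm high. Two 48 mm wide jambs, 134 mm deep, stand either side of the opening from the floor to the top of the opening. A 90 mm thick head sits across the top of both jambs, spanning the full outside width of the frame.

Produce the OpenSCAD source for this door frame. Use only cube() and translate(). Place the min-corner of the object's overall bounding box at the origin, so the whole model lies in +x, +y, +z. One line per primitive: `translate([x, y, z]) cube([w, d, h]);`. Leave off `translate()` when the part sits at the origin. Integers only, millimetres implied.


cube([48, 134, 2170]);
translate([960, 0, 0]) cube([48, 134, 2170]);
translate([0, 0, 2170]) cube([1008, 134, 90]);


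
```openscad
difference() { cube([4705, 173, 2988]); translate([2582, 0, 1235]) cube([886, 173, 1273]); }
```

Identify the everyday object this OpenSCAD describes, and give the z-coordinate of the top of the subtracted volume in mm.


A wall with a window opening. The window head height is 2508 mm.

A wall with a rectangular opening subtracted — a window. Sill at z = 1235, opening 1273 mm tall, so the head is at 1235 + 1273 = 2508 mm.


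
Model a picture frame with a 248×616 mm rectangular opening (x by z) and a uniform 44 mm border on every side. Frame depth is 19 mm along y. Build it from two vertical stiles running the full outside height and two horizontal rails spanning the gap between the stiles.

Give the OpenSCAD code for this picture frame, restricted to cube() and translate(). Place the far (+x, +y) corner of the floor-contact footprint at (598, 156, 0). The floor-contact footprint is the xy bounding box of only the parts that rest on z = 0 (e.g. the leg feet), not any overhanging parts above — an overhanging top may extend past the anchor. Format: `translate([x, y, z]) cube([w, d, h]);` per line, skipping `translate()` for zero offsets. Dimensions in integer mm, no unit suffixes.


translate([262, 137, 0]) cube([44, 19, 704]);
translate([554, 137, 0]) cube([44, 19, 704]);
translate([306, 137, 0]) cube([248, 19, 44]);
translate([306, 137, 660]) cube([248, 19, 44]);


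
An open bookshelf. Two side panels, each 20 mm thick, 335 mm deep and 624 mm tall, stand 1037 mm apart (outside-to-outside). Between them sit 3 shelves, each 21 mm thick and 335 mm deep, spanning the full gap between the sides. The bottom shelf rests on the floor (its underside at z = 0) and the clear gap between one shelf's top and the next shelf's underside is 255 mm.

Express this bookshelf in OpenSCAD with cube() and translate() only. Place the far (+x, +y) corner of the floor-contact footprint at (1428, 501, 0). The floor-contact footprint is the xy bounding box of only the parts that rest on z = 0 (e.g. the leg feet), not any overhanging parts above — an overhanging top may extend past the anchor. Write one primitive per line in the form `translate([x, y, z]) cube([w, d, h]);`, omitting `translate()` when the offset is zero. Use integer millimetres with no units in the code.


translate([391, 166, 0]) cube([20, 335, 624]);
translate([1408, 166, 0]) cube([20, 335, 624]);
translate([411, 166, 0]) cube([997, 335, 21]);
translate([411, 166, 276]) cube([997, 335, 21]);
translate([411, 166, 552]) cube([997, 335, 21]);


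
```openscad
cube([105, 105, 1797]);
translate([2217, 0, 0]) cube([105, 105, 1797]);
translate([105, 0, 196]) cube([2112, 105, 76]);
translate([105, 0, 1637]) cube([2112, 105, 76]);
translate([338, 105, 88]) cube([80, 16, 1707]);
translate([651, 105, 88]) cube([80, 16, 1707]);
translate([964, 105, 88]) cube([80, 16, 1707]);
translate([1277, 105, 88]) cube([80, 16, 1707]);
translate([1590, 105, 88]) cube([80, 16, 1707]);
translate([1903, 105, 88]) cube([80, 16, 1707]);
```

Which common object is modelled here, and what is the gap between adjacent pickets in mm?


A fence section. The picket gap is 233 mm.

Two posts, two rails, 6 pickets — a fence section. Span 2112 mm holds 6 pickets of 80 mm with 7 equal gaps: ⌊(2112 − 6·80) / 7⌋ = 233 mm.


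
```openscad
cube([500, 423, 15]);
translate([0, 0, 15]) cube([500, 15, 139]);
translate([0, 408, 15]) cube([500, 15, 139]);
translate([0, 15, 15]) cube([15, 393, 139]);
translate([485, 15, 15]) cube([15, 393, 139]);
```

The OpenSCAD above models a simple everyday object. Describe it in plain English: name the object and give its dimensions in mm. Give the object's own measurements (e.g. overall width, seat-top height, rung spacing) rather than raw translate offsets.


An open-topped rectangular box: outside dimensions 500×423×154 mm, with a uniform wall and base thickness of 15 mm. The base is a full 500×423 slab on the floor; four walls sit on top of the base. The front and back walls (the −y and +y sides) span the full width; the two side walls fit between them.


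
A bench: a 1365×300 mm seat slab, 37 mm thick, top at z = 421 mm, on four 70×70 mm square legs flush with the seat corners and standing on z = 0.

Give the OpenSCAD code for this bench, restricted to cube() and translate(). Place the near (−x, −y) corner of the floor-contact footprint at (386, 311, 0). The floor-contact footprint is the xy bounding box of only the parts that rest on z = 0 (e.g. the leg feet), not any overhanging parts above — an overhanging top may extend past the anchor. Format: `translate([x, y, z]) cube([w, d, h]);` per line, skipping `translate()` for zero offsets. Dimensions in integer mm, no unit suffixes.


translate([386, 311, 384]) cube([1365, 300, 37]);
translate([386, 311, 0]) cube([70, 70, 384]);
translate([386, 541, 0]) cube([70, 70, 384]);
translate([1681, 311, 0]) cube([70, 70, 384]);
translate([1681, 541, 0]) cube([70, 70, 384]);


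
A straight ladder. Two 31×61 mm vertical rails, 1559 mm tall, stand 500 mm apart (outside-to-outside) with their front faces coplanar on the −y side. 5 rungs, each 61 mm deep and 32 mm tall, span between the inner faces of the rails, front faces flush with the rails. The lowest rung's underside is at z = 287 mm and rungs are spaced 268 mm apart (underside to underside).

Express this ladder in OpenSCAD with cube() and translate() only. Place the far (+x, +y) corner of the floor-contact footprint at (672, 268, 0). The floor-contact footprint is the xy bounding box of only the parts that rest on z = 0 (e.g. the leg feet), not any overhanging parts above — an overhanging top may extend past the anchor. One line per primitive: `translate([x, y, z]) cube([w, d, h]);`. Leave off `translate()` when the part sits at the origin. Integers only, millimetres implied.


translate([172, 207, 0]) cube([31, 61, 1559]);
translate([641, 207, 0]) cube([31, 61, 1559]);
translate([203, 207, 287]) cube([438, 61, 32]);
translate([203, 207, 555]) cube([438, 61, 32]);
translate([203, 207, 823]) cube([438, 61, 32]);
translate([203, 207, 1091]) cube([438, 61, 32]);
translate([203, 207, 1359]) cube([438, 61, 32]);


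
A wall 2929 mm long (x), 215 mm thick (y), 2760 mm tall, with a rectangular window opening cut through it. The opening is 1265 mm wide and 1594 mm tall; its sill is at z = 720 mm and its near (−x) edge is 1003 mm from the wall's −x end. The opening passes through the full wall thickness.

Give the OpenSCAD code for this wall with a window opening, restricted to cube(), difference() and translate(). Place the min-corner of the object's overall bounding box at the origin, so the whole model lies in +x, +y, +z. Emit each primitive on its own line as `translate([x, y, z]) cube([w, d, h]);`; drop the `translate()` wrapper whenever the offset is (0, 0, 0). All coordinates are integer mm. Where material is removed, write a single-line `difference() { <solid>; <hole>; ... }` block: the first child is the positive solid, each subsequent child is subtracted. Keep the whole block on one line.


difference() { cube([2929, 215, 2760]); translate([1003, 0, 720]) cube([1265, 215, 1594]); }


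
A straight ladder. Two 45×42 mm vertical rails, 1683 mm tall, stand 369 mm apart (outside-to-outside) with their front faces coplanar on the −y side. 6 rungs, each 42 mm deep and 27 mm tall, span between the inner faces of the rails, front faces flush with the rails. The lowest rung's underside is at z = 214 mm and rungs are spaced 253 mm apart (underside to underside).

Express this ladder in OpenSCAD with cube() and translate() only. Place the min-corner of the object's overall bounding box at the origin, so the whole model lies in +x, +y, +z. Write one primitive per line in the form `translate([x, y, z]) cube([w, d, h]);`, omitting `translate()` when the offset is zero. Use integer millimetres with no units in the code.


cube([45, 42, 1683]);
translate([324, 0, 0]) cube([45, 42, 1683]);
translate([45, 0, 214]) cube([279, 42, 27]);
translate([45, 0, 467]) cube([279, 42, 27]);
translate([45, 0, 720]) cube([279, 42, 27]);
translate([45, 0, 973]) cube([279, 42, 27]);
translate([45, 0, 1226]) cube([279, 42, 27]);
translate([45, 0, 1479]) cube([279, 42, 27]);


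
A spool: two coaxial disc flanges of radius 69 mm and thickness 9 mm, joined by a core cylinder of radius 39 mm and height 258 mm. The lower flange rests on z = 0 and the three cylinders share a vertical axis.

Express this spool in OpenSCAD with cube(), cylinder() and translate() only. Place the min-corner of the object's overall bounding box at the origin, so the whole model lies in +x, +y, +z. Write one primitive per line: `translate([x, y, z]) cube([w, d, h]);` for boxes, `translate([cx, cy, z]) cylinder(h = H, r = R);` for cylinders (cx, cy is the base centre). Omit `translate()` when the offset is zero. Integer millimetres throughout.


translate([69, 69, 0]) cylinder(h = 9, r = 69);
translate([69, 69, 9]) cylinder(h = 258, r = 39);
translate([69, 69, 267]) cylinder(h = 9, r = 69);


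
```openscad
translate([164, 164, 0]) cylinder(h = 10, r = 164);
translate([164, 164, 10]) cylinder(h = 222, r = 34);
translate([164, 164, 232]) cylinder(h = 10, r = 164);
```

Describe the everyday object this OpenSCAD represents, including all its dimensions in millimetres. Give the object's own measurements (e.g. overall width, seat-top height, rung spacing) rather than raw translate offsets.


A spool: two coaxial disc flanges of radius 164 mm and thickness 10 mm, joined by a core cylinder of radius 34 mm and height 222 mm. The lower flange rests on z = 0 and the three cylinders share a vertical axis.


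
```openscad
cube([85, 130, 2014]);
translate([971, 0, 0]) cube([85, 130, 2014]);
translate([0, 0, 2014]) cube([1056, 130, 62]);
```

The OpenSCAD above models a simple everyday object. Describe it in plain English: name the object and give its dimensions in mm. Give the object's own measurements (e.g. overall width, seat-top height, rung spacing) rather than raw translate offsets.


A door frame. The clear opening is 886 mm wide and 2014 mm high. Two 85 mm wide jambs, 130 mm deep, stand either side of the opening from the floor to the top of the opening. A 62 mm thick head sits across the top of both jambs, spanning the full outside width of the frame.


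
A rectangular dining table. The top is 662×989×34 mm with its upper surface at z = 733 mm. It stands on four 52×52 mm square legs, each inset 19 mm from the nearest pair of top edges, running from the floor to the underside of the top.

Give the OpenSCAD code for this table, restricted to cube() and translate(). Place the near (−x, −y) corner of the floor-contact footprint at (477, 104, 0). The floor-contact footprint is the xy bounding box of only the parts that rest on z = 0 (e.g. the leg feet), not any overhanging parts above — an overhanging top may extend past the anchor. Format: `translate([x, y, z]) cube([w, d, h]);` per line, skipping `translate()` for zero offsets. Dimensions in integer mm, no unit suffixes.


translate([458, 85, 699]) cube([662, 989, 34]);
translate([477, 104, 0]) cube([52, 52, 699]);
translate([1049, 104, 0]) cube([52, 52, 699]);
translate([477, 1003, 0]) cube([52, 52, 699]);
translate([1049, 1003, 0]) cube([52, 52, 699]);


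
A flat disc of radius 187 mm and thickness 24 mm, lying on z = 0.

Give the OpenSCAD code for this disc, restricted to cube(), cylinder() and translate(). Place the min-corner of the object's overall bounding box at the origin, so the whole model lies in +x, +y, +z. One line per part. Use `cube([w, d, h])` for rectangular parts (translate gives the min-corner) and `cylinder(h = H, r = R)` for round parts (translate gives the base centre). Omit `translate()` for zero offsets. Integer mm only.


translate([187, 187, 0]) cylinder(h = 24, r = 187);


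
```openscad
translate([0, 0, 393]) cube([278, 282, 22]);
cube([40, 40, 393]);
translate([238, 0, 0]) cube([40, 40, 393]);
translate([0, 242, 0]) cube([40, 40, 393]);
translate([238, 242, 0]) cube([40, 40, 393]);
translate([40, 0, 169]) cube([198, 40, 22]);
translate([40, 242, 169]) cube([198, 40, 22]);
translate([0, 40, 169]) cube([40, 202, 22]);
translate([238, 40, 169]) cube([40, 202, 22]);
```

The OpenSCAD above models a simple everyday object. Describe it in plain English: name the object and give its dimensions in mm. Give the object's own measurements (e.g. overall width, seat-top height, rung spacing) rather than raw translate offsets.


A simple wooden stool: a rectangular seat 278 mm (x) by 282 mm (y), 22 mm thick, top face at z = 415 mm, on four square legs, each 40×40 mm in cross-section. The legs rest on z = 0, each flush with a corner of the seat. Four stretchers, 40 mm wide and 22 mm tall, connect adjacent legs with their undersides at z = 169 mm, each running between the inner faces of the legs it joins and aligned with the legs' outer faces on the other axis.


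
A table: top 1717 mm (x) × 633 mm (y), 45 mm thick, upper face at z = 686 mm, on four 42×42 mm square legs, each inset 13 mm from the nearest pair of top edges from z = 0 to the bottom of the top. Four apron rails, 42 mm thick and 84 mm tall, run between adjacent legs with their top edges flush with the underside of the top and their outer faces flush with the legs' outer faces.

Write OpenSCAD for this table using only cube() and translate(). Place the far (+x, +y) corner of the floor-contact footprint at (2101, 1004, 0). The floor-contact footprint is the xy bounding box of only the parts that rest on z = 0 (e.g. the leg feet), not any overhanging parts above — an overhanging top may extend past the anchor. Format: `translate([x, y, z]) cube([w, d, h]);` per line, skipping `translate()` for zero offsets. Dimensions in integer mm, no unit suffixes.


translate([397, 384, 641]) cube([1717, 633, 45]);
translate([410, 397, 0]) cube([42, 42, 641]);
translate([2059, 397, 0]) cube([42, 42, 641]);
translate([410, 962, 0]) cube([42, 42, 641]);
translate([2059, 962, 0]) cube([42, 42, 641]);
translate([452, 397, 557]) cube([1607, 42, 84]);
translate([452, 962, 557]) cube([1607, 42, 84]);
translate([410, 439, 557]) cube([42, 523, 84]);
translate([2059, 439, 557]) cube([42, 523, 84]);
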